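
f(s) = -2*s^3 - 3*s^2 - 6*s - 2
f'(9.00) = -546.00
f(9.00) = -1757.00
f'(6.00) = -258.00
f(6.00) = -578.00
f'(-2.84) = -37.35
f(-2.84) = 36.66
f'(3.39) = -95.29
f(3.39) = -134.73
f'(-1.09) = -6.59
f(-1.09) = 3.57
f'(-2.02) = -18.36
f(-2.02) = 14.36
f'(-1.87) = -15.76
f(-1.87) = 11.81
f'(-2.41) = -26.39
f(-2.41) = 23.03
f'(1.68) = -33.01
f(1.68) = -30.03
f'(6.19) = -273.04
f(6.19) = -628.44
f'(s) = -6*s^2 - 6*s - 6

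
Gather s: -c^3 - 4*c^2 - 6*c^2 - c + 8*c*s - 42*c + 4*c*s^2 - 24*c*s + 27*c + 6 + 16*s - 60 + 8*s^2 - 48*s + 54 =-c^3 - 10*c^2 - 16*c + s^2*(4*c + 8) + s*(-16*c - 32)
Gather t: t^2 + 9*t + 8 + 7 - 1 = t^2 + 9*t + 14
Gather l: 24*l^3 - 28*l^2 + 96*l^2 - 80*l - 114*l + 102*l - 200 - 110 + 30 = 24*l^3 + 68*l^2 - 92*l - 280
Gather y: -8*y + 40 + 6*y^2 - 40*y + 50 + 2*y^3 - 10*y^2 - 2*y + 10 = 2*y^3 - 4*y^2 - 50*y + 100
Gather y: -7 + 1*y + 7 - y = 0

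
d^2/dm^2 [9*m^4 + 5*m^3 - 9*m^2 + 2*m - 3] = 108*m^2 + 30*m - 18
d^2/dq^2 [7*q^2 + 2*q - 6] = 14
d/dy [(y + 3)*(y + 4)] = 2*y + 7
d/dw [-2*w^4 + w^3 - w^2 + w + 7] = -8*w^3 + 3*w^2 - 2*w + 1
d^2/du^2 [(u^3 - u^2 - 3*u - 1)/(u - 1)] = 2*(u^3 - 3*u^2 + 3*u - 5)/(u^3 - 3*u^2 + 3*u - 1)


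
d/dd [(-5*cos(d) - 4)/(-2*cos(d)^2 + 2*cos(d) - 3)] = (10*cos(d)^2 + 16*cos(d) - 23)*sin(d)/(2*cos(d) - cos(2*d) - 4)^2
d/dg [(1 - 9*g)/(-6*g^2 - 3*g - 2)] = 3*(-18*g^2 + 4*g + 7)/(36*g^4 + 36*g^3 + 33*g^2 + 12*g + 4)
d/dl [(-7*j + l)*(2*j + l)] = -5*j + 2*l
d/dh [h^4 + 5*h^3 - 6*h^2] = h*(4*h^2 + 15*h - 12)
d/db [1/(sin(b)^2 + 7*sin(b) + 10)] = -(2*sin(b) + 7)*cos(b)/(sin(b)^2 + 7*sin(b) + 10)^2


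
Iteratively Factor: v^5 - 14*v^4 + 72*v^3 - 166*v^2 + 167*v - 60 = (v - 3)*(v^4 - 11*v^3 + 39*v^2 - 49*v + 20) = (v - 3)*(v - 1)*(v^3 - 10*v^2 + 29*v - 20) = (v - 5)*(v - 3)*(v - 1)*(v^2 - 5*v + 4) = (v - 5)*(v - 4)*(v - 3)*(v - 1)*(v - 1)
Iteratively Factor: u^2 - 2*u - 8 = (u - 4)*(u + 2)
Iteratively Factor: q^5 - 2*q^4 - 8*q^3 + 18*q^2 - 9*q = (q)*(q^4 - 2*q^3 - 8*q^2 + 18*q - 9) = q*(q - 3)*(q^3 + q^2 - 5*q + 3) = q*(q - 3)*(q - 1)*(q^2 + 2*q - 3) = q*(q - 3)*(q - 1)^2*(q + 3)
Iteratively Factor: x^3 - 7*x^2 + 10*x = (x - 2)*(x^2 - 5*x) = x*(x - 2)*(x - 5)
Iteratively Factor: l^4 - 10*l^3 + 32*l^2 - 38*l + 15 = (l - 3)*(l^3 - 7*l^2 + 11*l - 5) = (l - 3)*(l - 1)*(l^2 - 6*l + 5) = (l - 5)*(l - 3)*(l - 1)*(l - 1)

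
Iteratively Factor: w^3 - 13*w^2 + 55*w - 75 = (w - 5)*(w^2 - 8*w + 15) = (w - 5)*(w - 3)*(w - 5)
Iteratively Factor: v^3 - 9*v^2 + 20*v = (v)*(v^2 - 9*v + 20) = v*(v - 5)*(v - 4)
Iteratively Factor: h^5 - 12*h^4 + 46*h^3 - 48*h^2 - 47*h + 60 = (h + 1)*(h^4 - 13*h^3 + 59*h^2 - 107*h + 60) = (h - 1)*(h + 1)*(h^3 - 12*h^2 + 47*h - 60) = (h - 4)*(h - 1)*(h + 1)*(h^2 - 8*h + 15) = (h - 5)*(h - 4)*(h - 1)*(h + 1)*(h - 3)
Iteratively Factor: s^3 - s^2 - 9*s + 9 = (s - 1)*(s^2 - 9) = (s - 3)*(s - 1)*(s + 3)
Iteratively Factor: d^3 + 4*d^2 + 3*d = (d + 1)*(d^2 + 3*d) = d*(d + 1)*(d + 3)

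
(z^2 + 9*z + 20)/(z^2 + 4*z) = (z + 5)/z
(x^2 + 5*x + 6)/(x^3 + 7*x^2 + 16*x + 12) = 1/(x + 2)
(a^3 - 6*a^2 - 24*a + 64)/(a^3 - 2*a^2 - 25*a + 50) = (a^2 - 4*a - 32)/(a^2 - 25)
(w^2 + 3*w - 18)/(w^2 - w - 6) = (w + 6)/(w + 2)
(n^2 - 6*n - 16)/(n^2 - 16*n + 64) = (n + 2)/(n - 8)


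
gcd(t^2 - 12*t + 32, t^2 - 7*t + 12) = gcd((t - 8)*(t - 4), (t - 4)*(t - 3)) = t - 4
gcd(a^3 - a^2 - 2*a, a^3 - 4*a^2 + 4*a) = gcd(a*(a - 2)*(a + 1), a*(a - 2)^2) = a^2 - 2*a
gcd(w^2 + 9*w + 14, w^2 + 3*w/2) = 1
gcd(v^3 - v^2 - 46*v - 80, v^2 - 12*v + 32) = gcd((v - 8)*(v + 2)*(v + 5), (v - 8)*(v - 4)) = v - 8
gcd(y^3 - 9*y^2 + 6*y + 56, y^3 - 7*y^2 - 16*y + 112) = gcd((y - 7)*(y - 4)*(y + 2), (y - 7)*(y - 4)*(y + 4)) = y^2 - 11*y + 28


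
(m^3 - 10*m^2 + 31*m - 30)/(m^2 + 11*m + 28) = (m^3 - 10*m^2 + 31*m - 30)/(m^2 + 11*m + 28)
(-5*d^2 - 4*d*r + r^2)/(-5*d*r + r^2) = (d + r)/r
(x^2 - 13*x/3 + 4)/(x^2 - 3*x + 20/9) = 3*(x - 3)/(3*x - 5)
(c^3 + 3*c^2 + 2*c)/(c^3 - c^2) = (c^2 + 3*c + 2)/(c*(c - 1))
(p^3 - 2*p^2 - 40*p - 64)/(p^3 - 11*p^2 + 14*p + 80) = (p + 4)/(p - 5)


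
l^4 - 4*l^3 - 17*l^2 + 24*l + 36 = (l - 6)*(l - 2)*(l + 1)*(l + 3)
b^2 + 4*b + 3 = (b + 1)*(b + 3)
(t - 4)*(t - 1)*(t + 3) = t^3 - 2*t^2 - 11*t + 12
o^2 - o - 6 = (o - 3)*(o + 2)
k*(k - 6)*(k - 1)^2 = k^4 - 8*k^3 + 13*k^2 - 6*k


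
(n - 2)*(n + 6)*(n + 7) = n^3 + 11*n^2 + 16*n - 84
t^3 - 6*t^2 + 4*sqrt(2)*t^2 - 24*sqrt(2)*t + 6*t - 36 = (t - 6)*(t + sqrt(2))*(t + 3*sqrt(2))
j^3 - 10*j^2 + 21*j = j*(j - 7)*(j - 3)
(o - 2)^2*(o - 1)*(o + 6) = o^4 + o^3 - 22*o^2 + 44*o - 24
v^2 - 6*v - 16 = (v - 8)*(v + 2)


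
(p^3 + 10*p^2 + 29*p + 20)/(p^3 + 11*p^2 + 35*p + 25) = (p + 4)/(p + 5)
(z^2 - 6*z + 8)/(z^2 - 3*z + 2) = (z - 4)/(z - 1)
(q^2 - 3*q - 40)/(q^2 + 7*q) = (q^2 - 3*q - 40)/(q*(q + 7))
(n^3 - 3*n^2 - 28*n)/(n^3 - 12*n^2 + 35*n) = (n + 4)/(n - 5)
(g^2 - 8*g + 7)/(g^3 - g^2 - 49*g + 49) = 1/(g + 7)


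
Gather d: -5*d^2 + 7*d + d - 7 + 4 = -5*d^2 + 8*d - 3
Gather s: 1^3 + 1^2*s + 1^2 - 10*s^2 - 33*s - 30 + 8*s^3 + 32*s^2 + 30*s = 8*s^3 + 22*s^2 - 2*s - 28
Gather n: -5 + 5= 0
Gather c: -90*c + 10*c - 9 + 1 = -80*c - 8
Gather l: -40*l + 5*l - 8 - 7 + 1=-35*l - 14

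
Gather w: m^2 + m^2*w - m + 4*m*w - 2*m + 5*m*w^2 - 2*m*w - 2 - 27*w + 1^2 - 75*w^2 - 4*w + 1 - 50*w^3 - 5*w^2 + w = m^2 - 3*m - 50*w^3 + w^2*(5*m - 80) + w*(m^2 + 2*m - 30)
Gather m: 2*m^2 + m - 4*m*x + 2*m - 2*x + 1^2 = 2*m^2 + m*(3 - 4*x) - 2*x + 1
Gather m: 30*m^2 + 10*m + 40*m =30*m^2 + 50*m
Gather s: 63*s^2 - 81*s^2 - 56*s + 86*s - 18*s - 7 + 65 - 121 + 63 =-18*s^2 + 12*s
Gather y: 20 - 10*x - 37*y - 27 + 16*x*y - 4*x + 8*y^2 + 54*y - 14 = -14*x + 8*y^2 + y*(16*x + 17) - 21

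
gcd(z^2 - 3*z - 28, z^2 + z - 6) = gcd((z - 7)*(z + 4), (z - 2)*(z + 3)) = 1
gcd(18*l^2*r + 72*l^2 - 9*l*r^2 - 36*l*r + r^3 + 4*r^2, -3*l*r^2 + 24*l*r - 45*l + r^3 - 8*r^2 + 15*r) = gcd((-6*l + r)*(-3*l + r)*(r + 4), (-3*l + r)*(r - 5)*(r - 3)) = -3*l + r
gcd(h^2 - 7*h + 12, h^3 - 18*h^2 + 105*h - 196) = h - 4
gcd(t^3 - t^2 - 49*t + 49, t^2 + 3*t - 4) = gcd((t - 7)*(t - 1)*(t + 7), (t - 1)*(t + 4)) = t - 1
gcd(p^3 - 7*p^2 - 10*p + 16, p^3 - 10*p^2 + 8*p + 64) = p^2 - 6*p - 16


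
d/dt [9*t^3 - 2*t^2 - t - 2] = 27*t^2 - 4*t - 1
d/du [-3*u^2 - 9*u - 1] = -6*u - 9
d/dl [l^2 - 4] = 2*l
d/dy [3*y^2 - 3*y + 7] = 6*y - 3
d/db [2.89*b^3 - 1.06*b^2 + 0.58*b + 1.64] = 8.67*b^2 - 2.12*b + 0.58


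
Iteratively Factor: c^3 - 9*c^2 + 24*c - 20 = (c - 2)*(c^2 - 7*c + 10) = (c - 2)^2*(c - 5)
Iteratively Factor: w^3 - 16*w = (w - 4)*(w^2 + 4*w) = w*(w - 4)*(w + 4)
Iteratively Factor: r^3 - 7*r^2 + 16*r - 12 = (r - 2)*(r^2 - 5*r + 6) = (r - 2)^2*(r - 3)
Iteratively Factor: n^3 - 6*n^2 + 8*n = (n)*(n^2 - 6*n + 8) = n*(n - 2)*(n - 4)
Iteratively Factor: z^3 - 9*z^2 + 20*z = (z)*(z^2 - 9*z + 20) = z*(z - 4)*(z - 5)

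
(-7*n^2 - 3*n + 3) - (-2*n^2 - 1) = -5*n^2 - 3*n + 4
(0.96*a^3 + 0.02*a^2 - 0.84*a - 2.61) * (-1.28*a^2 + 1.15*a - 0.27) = -1.2288*a^5 + 1.0784*a^4 + 0.839*a^3 + 2.3694*a^2 - 2.7747*a + 0.7047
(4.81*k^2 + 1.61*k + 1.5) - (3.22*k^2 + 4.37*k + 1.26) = 1.59*k^2 - 2.76*k + 0.24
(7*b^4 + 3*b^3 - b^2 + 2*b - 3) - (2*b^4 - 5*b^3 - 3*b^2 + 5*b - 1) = 5*b^4 + 8*b^3 + 2*b^2 - 3*b - 2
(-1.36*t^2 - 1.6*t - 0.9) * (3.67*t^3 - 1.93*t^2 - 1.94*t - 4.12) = -4.9912*t^5 - 3.2472*t^4 + 2.4234*t^3 + 10.4442*t^2 + 8.338*t + 3.708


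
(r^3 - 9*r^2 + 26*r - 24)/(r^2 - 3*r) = r - 6 + 8/r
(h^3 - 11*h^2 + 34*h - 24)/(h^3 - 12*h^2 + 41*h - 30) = (h - 4)/(h - 5)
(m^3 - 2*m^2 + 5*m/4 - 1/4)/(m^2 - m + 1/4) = m - 1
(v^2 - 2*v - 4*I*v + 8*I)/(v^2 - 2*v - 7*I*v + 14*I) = (v - 4*I)/(v - 7*I)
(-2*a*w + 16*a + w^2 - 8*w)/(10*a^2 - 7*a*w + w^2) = (w - 8)/(-5*a + w)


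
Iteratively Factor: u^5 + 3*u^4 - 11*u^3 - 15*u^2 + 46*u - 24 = (u - 1)*(u^4 + 4*u^3 - 7*u^2 - 22*u + 24) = (u - 1)*(u + 4)*(u^3 - 7*u + 6) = (u - 1)^2*(u + 4)*(u^2 + u - 6) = (u - 2)*(u - 1)^2*(u + 4)*(u + 3)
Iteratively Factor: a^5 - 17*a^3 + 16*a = (a - 1)*(a^4 + a^3 - 16*a^2 - 16*a) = (a - 1)*(a + 4)*(a^3 - 3*a^2 - 4*a) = a*(a - 1)*(a + 4)*(a^2 - 3*a - 4) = a*(a - 1)*(a + 1)*(a + 4)*(a - 4)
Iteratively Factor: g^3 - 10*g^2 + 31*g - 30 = (g - 2)*(g^2 - 8*g + 15) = (g - 3)*(g - 2)*(g - 5)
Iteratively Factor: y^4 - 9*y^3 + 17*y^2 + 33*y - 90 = (y + 2)*(y^3 - 11*y^2 + 39*y - 45) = (y - 3)*(y + 2)*(y^2 - 8*y + 15) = (y - 3)^2*(y + 2)*(y - 5)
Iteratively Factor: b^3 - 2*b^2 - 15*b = (b + 3)*(b^2 - 5*b) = b*(b + 3)*(b - 5)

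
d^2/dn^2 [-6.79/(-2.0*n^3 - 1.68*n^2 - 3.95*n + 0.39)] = (-(81.48*n + 22.8144)*(2.0*n^3 + 1.68*n^2 + 3.95*n - 0.39) + 6.79*(6.0*n^2 + 3.36*n + 3.95)*(12.0*n^2 + 6.72*n + 7.9))/(2.0*n^3 + 1.68*n^2 + 3.95*n - 0.39)^3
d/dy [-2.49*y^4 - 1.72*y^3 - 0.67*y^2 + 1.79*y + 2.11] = -9.96*y^3 - 5.16*y^2 - 1.34*y + 1.79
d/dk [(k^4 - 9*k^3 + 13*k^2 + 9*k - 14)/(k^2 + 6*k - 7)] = (2*k^3 + 13*k^2 - 112*k + 21)/(k^2 + 14*k + 49)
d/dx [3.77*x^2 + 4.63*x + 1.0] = 7.54*x + 4.63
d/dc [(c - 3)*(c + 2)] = 2*c - 1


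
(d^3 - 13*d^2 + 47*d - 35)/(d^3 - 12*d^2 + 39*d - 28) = (d - 5)/(d - 4)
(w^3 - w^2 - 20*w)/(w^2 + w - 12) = w*(w - 5)/(w - 3)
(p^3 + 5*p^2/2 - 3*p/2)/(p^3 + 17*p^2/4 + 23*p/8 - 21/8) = 4*p/(4*p + 7)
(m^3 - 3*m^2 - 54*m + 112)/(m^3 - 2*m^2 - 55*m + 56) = (m - 2)/(m - 1)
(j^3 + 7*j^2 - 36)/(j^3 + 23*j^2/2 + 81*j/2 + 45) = 2*(j - 2)/(2*j + 5)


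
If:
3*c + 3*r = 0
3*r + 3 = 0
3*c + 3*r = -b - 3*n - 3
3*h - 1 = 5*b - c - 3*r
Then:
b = -3*n - 3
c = 1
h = -5*n - 4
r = -1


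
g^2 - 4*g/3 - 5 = (g - 3)*(g + 5/3)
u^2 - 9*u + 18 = (u - 6)*(u - 3)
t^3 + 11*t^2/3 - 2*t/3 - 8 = (t - 4/3)*(t + 2)*(t + 3)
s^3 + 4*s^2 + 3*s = s*(s + 1)*(s + 3)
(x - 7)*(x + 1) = x^2 - 6*x - 7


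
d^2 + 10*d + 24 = (d + 4)*(d + 6)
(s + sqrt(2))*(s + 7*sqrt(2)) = s^2 + 8*sqrt(2)*s + 14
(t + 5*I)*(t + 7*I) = t^2 + 12*I*t - 35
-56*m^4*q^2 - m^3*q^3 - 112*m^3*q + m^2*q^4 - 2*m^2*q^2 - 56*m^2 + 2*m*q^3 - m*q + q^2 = (-8*m + q)*(7*m + q)*(m*q + 1)^2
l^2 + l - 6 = (l - 2)*(l + 3)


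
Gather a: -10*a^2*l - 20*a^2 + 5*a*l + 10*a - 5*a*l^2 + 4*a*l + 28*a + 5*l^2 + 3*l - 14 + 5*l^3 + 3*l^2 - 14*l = a^2*(-10*l - 20) + a*(-5*l^2 + 9*l + 38) + 5*l^3 + 8*l^2 - 11*l - 14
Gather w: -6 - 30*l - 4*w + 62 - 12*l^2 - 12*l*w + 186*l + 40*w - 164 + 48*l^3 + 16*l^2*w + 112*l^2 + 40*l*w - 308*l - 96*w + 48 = 48*l^3 + 100*l^2 - 152*l + w*(16*l^2 + 28*l - 60) - 60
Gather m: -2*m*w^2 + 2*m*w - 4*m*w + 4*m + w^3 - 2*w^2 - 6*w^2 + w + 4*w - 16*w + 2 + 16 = m*(-2*w^2 - 2*w + 4) + w^3 - 8*w^2 - 11*w + 18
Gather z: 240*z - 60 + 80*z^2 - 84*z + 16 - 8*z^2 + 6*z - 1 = 72*z^2 + 162*z - 45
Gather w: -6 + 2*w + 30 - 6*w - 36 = -4*w - 12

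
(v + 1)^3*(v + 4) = v^4 + 7*v^3 + 15*v^2 + 13*v + 4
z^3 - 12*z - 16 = (z - 4)*(z + 2)^2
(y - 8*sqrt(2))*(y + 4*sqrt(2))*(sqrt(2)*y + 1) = sqrt(2)*y^3 - 7*y^2 - 68*sqrt(2)*y - 64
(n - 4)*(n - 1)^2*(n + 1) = n^4 - 5*n^3 + 3*n^2 + 5*n - 4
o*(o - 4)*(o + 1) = o^3 - 3*o^2 - 4*o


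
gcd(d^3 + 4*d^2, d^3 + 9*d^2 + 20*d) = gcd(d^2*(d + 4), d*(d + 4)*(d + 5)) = d^2 + 4*d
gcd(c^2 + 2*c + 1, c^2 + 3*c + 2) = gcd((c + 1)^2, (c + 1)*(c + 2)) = c + 1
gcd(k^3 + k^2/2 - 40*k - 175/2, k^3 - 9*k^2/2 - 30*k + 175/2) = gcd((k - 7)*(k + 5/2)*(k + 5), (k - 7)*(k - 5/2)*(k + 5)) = k^2 - 2*k - 35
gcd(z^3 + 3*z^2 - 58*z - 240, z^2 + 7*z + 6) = z + 6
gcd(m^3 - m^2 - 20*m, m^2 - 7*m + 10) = m - 5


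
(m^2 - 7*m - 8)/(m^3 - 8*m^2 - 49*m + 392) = (m + 1)/(m^2 - 49)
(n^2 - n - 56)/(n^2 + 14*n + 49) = (n - 8)/(n + 7)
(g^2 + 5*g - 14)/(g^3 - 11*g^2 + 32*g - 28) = (g + 7)/(g^2 - 9*g + 14)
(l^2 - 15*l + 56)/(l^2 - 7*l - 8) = (l - 7)/(l + 1)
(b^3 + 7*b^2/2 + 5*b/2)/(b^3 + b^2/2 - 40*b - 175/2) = b*(b + 1)/(b^2 - 2*b - 35)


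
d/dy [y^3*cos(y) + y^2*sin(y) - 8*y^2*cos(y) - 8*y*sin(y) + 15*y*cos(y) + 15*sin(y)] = -y^3*sin(y) + 8*y^2*sin(y) + 4*y^2*cos(y) - 13*y*sin(y) - 24*y*cos(y) - 8*sin(y) + 30*cos(y)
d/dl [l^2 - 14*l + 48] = 2*l - 14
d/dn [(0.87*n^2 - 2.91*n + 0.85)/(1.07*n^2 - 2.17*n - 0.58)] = (1.2258*n^2 - 2.8282*n + 3.5323)/(1.1449*n^4 - 4.6438*n^3 + 3.4677*n^2 + 2.5172*n + 0.3364)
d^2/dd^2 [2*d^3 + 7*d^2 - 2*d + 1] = 12*d + 14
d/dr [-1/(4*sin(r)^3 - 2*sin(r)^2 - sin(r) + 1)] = (12*sin(r)^2 - 4*sin(r) - 1)*cos(r)/(2*sin(r) - sin(3*r) + cos(2*r))^2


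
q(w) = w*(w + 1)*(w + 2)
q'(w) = w*(w + 1) + w*(w + 2) + (w + 1)*(w + 2)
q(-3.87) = -20.77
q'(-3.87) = 23.71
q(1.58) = 14.59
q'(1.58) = 18.97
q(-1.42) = 0.35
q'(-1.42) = -0.47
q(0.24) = 0.67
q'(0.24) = 3.61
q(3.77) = 103.76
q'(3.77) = 67.26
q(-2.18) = -0.46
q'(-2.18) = 3.18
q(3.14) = 66.82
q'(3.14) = 50.42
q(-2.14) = -0.34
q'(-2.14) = 2.90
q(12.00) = 2184.00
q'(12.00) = 506.00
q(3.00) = 60.00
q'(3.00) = 47.00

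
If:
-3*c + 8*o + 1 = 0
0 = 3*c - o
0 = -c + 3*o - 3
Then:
No Solution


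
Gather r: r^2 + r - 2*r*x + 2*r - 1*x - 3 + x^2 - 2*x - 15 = r^2 + r*(3 - 2*x) + x^2 - 3*x - 18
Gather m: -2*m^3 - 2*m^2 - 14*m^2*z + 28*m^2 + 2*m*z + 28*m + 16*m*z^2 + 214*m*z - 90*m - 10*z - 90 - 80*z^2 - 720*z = -2*m^3 + m^2*(26 - 14*z) + m*(16*z^2 + 216*z - 62) - 80*z^2 - 730*z - 90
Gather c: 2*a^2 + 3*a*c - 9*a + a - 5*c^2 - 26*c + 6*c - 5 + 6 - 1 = 2*a^2 - 8*a - 5*c^2 + c*(3*a - 20)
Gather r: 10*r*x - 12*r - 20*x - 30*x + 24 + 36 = r*(10*x - 12) - 50*x + 60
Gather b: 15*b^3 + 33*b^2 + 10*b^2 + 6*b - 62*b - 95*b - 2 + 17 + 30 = 15*b^3 + 43*b^2 - 151*b + 45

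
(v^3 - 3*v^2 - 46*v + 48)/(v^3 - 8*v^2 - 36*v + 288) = (v - 1)/(v - 6)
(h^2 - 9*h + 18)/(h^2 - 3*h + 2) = (h^2 - 9*h + 18)/(h^2 - 3*h + 2)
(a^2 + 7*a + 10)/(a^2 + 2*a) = (a + 5)/a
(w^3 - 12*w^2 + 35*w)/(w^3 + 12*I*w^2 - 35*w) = (w^2 - 12*w + 35)/(w^2 + 12*I*w - 35)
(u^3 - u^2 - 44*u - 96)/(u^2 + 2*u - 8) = (u^2 - 5*u - 24)/(u - 2)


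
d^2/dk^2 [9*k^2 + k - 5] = 18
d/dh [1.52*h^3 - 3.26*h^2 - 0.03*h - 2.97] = 4.56*h^2 - 6.52*h - 0.03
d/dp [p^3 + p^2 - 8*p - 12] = 3*p^2 + 2*p - 8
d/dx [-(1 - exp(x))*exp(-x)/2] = exp(-x)/2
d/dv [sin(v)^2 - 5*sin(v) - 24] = (2*sin(v) - 5)*cos(v)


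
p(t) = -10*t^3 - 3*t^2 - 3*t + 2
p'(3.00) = -291.00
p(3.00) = -304.00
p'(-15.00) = -6663.00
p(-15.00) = 33122.00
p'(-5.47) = -867.81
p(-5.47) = 1565.32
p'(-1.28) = -44.47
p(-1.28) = 21.90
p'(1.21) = -54.18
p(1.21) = -23.74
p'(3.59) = -411.18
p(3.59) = -510.12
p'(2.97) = -285.45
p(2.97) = -295.35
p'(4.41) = -612.90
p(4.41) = -927.24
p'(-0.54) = -8.51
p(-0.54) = 4.32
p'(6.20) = -1193.40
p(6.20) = -2515.20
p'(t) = -30*t^2 - 6*t - 3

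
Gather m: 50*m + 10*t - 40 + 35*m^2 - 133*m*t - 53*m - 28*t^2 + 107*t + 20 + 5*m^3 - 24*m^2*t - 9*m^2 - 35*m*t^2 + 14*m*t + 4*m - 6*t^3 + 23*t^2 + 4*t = 5*m^3 + m^2*(26 - 24*t) + m*(-35*t^2 - 119*t + 1) - 6*t^3 - 5*t^2 + 121*t - 20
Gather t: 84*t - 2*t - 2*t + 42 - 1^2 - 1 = 80*t + 40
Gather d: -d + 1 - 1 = -d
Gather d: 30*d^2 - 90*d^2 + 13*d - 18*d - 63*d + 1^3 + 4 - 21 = -60*d^2 - 68*d - 16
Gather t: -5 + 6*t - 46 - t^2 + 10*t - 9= -t^2 + 16*t - 60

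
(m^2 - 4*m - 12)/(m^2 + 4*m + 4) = (m - 6)/(m + 2)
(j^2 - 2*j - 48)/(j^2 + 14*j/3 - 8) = 3*(j - 8)/(3*j - 4)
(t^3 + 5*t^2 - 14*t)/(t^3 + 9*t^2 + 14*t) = (t - 2)/(t + 2)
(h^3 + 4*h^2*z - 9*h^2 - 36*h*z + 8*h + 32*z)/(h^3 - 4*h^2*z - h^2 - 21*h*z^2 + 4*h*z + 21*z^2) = (-h^2 - 4*h*z + 8*h + 32*z)/(-h^2 + 4*h*z + 21*z^2)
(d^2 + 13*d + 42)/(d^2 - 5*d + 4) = (d^2 + 13*d + 42)/(d^2 - 5*d + 4)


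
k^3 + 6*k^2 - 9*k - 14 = (k - 2)*(k + 1)*(k + 7)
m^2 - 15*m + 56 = (m - 8)*(m - 7)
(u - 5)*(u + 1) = u^2 - 4*u - 5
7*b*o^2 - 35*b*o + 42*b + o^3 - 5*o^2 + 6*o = (7*b + o)*(o - 3)*(o - 2)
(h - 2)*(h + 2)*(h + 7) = h^3 + 7*h^2 - 4*h - 28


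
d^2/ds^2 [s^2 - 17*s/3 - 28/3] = 2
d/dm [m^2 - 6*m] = 2*m - 6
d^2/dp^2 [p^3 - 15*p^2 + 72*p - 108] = 6*p - 30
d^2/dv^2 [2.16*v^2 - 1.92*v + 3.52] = 4.32000000000000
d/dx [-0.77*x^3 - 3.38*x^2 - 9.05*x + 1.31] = -2.31*x^2 - 6.76*x - 9.05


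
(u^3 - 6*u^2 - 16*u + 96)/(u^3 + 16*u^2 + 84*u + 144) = (u^2 - 10*u + 24)/(u^2 + 12*u + 36)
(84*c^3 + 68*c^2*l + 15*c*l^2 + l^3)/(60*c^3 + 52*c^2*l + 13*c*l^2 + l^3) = (7*c + l)/(5*c + l)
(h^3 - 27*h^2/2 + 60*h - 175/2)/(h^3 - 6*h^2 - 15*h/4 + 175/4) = 2*(h - 5)/(2*h + 5)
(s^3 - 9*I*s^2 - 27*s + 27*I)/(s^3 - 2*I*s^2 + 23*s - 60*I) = (s^2 - 6*I*s - 9)/(s^2 + I*s + 20)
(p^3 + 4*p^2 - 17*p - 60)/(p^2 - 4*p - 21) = (p^2 + p - 20)/(p - 7)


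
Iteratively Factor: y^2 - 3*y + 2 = (y - 2)*(y - 1)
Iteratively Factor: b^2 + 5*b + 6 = (b + 2)*(b + 3)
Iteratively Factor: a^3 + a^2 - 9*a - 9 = (a - 3)*(a^2 + 4*a + 3) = (a - 3)*(a + 1)*(a + 3)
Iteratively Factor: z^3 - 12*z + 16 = (z - 2)*(z^2 + 2*z - 8) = (z - 2)*(z + 4)*(z - 2)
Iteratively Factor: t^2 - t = (t - 1)*(t)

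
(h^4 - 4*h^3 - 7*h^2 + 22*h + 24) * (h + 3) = h^5 - h^4 - 19*h^3 + h^2 + 90*h + 72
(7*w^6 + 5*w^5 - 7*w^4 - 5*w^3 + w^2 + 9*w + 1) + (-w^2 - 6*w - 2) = 7*w^6 + 5*w^5 - 7*w^4 - 5*w^3 + 3*w - 1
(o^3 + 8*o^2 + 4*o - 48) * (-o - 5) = -o^4 - 13*o^3 - 44*o^2 + 28*o + 240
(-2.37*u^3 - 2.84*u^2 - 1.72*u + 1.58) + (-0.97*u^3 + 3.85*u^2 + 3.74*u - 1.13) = -3.34*u^3 + 1.01*u^2 + 2.02*u + 0.45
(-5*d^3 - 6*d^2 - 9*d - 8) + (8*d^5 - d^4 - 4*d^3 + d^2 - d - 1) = 8*d^5 - d^4 - 9*d^3 - 5*d^2 - 10*d - 9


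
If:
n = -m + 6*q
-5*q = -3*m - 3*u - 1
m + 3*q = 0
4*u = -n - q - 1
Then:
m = -3/86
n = 9/86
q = 1/86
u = -12/43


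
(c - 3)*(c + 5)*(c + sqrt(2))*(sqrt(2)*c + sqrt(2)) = sqrt(2)*c^4 + 2*c^3 + 3*sqrt(2)*c^3 - 13*sqrt(2)*c^2 + 6*c^2 - 26*c - 15*sqrt(2)*c - 30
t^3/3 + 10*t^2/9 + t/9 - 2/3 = (t/3 + 1)*(t - 2/3)*(t + 1)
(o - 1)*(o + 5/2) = o^2 + 3*o/2 - 5/2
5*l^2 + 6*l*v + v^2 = (l + v)*(5*l + v)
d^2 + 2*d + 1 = (d + 1)^2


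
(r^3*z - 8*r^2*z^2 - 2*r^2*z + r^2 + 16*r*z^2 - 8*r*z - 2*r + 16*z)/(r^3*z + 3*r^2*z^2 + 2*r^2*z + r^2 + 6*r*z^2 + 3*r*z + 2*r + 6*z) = (r^2 - 8*r*z - 2*r + 16*z)/(r^2 + 3*r*z + 2*r + 6*z)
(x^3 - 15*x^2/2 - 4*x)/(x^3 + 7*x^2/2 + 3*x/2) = (x - 8)/(x + 3)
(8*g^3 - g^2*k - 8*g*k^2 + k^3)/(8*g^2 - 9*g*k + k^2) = g + k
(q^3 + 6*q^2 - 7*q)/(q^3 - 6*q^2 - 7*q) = (-q^2 - 6*q + 7)/(-q^2 + 6*q + 7)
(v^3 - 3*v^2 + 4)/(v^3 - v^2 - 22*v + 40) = (v^2 - v - 2)/(v^2 + v - 20)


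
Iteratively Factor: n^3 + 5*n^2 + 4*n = (n + 1)*(n^2 + 4*n) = n*(n + 1)*(n + 4)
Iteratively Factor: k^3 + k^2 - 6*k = (k - 2)*(k^2 + 3*k) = (k - 2)*(k + 3)*(k)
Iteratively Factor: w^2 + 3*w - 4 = (w + 4)*(w - 1)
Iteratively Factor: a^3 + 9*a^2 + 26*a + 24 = (a + 3)*(a^2 + 6*a + 8) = (a + 2)*(a + 3)*(a + 4)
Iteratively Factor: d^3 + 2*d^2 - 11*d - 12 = (d + 4)*(d^2 - 2*d - 3) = (d + 1)*(d + 4)*(d - 3)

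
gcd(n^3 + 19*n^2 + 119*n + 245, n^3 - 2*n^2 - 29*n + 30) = n + 5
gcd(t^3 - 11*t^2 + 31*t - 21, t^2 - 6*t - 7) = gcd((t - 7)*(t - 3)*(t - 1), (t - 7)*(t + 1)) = t - 7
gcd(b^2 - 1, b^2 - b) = b - 1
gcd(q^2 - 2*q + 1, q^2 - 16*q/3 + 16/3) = 1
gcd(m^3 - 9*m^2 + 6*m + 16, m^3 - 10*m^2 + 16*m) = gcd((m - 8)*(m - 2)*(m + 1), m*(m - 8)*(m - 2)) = m^2 - 10*m + 16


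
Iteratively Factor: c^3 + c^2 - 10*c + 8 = (c + 4)*(c^2 - 3*c + 2) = (c - 1)*(c + 4)*(c - 2)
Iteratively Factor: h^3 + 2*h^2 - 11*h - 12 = (h - 3)*(h^2 + 5*h + 4) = (h - 3)*(h + 4)*(h + 1)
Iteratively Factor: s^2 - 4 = (s - 2)*(s + 2)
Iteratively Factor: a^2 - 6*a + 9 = (a - 3)*(a - 3)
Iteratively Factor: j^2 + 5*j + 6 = (j + 2)*(j + 3)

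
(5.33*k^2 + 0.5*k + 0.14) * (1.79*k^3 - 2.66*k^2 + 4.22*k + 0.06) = 9.5407*k^5 - 13.2828*k^4 + 21.4132*k^3 + 2.0574*k^2 + 0.6208*k + 0.0084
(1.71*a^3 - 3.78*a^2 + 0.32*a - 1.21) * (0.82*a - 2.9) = 1.4022*a^4 - 8.0586*a^3 + 11.2244*a^2 - 1.9202*a + 3.509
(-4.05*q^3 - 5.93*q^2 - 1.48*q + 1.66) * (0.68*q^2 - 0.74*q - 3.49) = -2.754*q^5 - 1.0354*q^4 + 17.5163*q^3 + 22.9197*q^2 + 3.9368*q - 5.7934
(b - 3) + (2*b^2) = 2*b^2 + b - 3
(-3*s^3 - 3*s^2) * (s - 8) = -3*s^4 + 21*s^3 + 24*s^2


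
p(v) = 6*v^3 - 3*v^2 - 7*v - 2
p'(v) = 18*v^2 - 6*v - 7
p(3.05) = 118.98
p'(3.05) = 142.14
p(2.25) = 35.41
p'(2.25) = 70.62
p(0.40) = -4.90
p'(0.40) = -6.52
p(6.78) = 1682.63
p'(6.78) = 779.75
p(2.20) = 31.97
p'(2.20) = 66.92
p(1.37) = -1.79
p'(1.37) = 18.56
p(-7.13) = -2279.40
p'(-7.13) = 950.84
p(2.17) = 29.99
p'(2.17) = 64.74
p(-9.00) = -4556.00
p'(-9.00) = 1505.00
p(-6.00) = -1364.00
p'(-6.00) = 677.00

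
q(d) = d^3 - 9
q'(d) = 3*d^2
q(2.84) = 13.91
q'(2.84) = 24.20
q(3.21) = 24.08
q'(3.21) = 30.91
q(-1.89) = -15.75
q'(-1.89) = 10.72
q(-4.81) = -120.28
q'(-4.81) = 69.41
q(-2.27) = -20.70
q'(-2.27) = 15.46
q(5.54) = 161.03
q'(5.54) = 92.07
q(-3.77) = -62.58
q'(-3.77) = 42.64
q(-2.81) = -31.19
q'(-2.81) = 23.69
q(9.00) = 720.00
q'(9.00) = 243.00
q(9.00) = 720.00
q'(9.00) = 243.00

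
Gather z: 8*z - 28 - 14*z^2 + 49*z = -14*z^2 + 57*z - 28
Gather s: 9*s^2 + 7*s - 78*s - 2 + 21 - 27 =9*s^2 - 71*s - 8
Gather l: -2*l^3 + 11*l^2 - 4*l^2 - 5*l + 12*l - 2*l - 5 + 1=-2*l^3 + 7*l^2 + 5*l - 4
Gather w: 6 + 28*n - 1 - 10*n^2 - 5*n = -10*n^2 + 23*n + 5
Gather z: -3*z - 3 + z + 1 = -2*z - 2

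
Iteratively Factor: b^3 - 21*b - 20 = (b - 5)*(b^2 + 5*b + 4) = (b - 5)*(b + 4)*(b + 1)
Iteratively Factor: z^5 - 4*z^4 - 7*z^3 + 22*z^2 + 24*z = (z - 3)*(z^4 - z^3 - 10*z^2 - 8*z) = (z - 3)*(z + 1)*(z^3 - 2*z^2 - 8*z) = (z - 3)*(z + 1)*(z + 2)*(z^2 - 4*z) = z*(z - 3)*(z + 1)*(z + 2)*(z - 4)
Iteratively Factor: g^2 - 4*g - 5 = (g + 1)*(g - 5)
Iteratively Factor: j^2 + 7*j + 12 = (j + 3)*(j + 4)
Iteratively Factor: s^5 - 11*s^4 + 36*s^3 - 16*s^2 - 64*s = (s + 1)*(s^4 - 12*s^3 + 48*s^2 - 64*s) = (s - 4)*(s + 1)*(s^3 - 8*s^2 + 16*s) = (s - 4)^2*(s + 1)*(s^2 - 4*s) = s*(s - 4)^2*(s + 1)*(s - 4)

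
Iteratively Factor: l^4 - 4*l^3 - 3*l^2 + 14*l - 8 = (l - 1)*(l^3 - 3*l^2 - 6*l + 8) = (l - 1)*(l + 2)*(l^2 - 5*l + 4) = (l - 4)*(l - 1)*(l + 2)*(l - 1)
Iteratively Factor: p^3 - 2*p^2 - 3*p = (p + 1)*(p^2 - 3*p) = p*(p + 1)*(p - 3)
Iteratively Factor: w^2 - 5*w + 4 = (w - 4)*(w - 1)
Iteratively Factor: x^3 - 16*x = (x - 4)*(x^2 + 4*x) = (x - 4)*(x + 4)*(x)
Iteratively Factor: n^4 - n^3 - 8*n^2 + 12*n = (n - 2)*(n^3 + n^2 - 6*n) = (n - 2)^2*(n^2 + 3*n) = n*(n - 2)^2*(n + 3)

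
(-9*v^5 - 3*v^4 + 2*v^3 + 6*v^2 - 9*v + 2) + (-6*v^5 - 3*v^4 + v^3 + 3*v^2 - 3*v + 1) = -15*v^5 - 6*v^4 + 3*v^3 + 9*v^2 - 12*v + 3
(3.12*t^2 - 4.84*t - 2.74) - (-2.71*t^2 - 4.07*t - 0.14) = 5.83*t^2 - 0.77*t - 2.6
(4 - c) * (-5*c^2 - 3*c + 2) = 5*c^3 - 17*c^2 - 14*c + 8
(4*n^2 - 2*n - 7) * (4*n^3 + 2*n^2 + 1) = 16*n^5 - 32*n^3 - 10*n^2 - 2*n - 7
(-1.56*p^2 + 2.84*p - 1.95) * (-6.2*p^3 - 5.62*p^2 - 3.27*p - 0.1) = 9.672*p^5 - 8.8408*p^4 + 1.2304*p^3 + 1.8282*p^2 + 6.0925*p + 0.195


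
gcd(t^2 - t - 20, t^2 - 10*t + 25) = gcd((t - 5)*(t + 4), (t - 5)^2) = t - 5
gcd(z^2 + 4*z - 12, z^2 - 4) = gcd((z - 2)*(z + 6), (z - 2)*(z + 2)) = z - 2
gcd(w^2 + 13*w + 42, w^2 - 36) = w + 6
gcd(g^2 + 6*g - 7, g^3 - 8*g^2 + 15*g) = 1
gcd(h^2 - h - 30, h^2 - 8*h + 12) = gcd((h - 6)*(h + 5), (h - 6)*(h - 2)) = h - 6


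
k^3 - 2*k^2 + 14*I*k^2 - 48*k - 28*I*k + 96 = (k - 2)*(k + 6*I)*(k + 8*I)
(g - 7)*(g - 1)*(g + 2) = g^3 - 6*g^2 - 9*g + 14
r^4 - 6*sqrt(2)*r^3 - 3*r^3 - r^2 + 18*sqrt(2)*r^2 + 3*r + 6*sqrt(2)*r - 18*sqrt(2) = (r - 3)*(r - 1)*(r + 1)*(r - 6*sqrt(2))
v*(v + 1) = v^2 + v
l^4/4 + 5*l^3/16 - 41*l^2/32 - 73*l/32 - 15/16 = (l/4 + 1/2)*(l - 5/2)*(l + 3/4)*(l + 1)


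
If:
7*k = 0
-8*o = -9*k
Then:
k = 0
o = 0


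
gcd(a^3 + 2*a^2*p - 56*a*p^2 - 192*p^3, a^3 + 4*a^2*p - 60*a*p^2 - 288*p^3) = -a^2 + 2*a*p + 48*p^2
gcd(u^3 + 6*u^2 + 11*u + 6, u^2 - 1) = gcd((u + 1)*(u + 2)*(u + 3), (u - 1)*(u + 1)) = u + 1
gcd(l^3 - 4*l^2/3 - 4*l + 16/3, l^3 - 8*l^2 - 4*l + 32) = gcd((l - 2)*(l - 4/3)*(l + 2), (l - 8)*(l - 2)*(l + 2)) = l^2 - 4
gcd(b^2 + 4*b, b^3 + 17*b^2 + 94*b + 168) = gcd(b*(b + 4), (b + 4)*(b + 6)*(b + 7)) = b + 4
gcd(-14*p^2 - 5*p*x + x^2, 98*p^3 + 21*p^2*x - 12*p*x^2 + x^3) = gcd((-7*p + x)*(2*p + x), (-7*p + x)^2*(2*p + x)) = -14*p^2 - 5*p*x + x^2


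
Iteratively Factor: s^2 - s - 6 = (s - 3)*(s + 2)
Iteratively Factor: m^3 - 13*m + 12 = (m - 3)*(m^2 + 3*m - 4) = (m - 3)*(m + 4)*(m - 1)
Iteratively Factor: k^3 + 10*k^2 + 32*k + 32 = (k + 2)*(k^2 + 8*k + 16) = (k + 2)*(k + 4)*(k + 4)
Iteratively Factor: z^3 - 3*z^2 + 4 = (z - 2)*(z^2 - z - 2) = (z - 2)*(z + 1)*(z - 2)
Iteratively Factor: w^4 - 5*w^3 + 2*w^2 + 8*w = (w)*(w^3 - 5*w^2 + 2*w + 8) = w*(w - 4)*(w^2 - w - 2) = w*(w - 4)*(w - 2)*(w + 1)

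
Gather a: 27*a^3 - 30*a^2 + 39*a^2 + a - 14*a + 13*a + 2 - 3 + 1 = 27*a^3 + 9*a^2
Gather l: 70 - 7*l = 70 - 7*l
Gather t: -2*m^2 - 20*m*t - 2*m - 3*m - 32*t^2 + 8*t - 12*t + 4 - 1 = -2*m^2 - 5*m - 32*t^2 + t*(-20*m - 4) + 3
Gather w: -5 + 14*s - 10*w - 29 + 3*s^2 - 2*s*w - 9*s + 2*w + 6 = 3*s^2 + 5*s + w*(-2*s - 8) - 28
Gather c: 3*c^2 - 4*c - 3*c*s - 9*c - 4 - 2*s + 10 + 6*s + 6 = 3*c^2 + c*(-3*s - 13) + 4*s + 12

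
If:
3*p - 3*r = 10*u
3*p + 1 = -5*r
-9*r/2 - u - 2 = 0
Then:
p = 58/111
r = -19/37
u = 23/74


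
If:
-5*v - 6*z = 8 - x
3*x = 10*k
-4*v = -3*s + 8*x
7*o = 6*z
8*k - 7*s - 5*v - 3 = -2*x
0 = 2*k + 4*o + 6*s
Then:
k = 150/1067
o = -633/1067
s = 372/1067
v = -721/1067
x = 500/1067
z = -1477/2134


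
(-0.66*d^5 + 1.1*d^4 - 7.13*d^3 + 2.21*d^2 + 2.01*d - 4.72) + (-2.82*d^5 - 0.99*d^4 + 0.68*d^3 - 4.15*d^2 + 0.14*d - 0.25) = -3.48*d^5 + 0.11*d^4 - 6.45*d^3 - 1.94*d^2 + 2.15*d - 4.97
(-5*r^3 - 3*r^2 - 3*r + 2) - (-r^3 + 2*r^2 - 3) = -4*r^3 - 5*r^2 - 3*r + 5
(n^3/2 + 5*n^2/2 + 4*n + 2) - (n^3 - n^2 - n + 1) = -n^3/2 + 7*n^2/2 + 5*n + 1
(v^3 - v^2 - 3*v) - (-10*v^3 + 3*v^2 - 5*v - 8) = 11*v^3 - 4*v^2 + 2*v + 8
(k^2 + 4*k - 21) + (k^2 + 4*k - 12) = 2*k^2 + 8*k - 33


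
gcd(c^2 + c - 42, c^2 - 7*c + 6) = c - 6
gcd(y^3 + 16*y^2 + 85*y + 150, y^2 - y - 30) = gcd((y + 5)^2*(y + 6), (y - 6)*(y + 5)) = y + 5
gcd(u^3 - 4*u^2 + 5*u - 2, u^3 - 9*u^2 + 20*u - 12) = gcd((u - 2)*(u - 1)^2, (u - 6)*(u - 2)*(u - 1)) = u^2 - 3*u + 2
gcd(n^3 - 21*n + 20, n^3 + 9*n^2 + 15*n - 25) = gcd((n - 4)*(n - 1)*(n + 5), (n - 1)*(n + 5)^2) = n^2 + 4*n - 5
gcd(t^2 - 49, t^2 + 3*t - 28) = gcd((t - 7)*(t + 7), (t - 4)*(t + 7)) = t + 7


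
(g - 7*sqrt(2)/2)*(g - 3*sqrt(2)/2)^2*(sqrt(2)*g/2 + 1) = sqrt(2)*g^4/2 - 11*g^3/2 + 25*sqrt(2)*g^2/4 + 39*g/4 - 63*sqrt(2)/4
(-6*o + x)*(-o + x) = 6*o^2 - 7*o*x + x^2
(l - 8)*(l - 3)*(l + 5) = l^3 - 6*l^2 - 31*l + 120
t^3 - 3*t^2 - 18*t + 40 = (t - 5)*(t - 2)*(t + 4)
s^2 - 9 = (s - 3)*(s + 3)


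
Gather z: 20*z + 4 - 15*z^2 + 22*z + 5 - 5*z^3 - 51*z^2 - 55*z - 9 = -5*z^3 - 66*z^2 - 13*z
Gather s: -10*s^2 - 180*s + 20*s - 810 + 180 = -10*s^2 - 160*s - 630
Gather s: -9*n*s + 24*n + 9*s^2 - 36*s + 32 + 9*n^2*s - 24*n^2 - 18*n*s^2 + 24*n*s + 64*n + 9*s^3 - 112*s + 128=-24*n^2 + 88*n + 9*s^3 + s^2*(9 - 18*n) + s*(9*n^2 + 15*n - 148) + 160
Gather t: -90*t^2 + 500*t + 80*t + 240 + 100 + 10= -90*t^2 + 580*t + 350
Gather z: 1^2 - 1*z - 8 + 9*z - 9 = 8*z - 16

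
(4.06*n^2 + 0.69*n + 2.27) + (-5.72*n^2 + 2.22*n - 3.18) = -1.66*n^2 + 2.91*n - 0.91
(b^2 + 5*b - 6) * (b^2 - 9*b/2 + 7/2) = b^4 + b^3/2 - 25*b^2 + 89*b/2 - 21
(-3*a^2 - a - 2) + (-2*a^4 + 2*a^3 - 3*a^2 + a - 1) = -2*a^4 + 2*a^3 - 6*a^2 - 3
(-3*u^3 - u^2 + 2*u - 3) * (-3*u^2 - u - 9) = 9*u^5 + 6*u^4 + 22*u^3 + 16*u^2 - 15*u + 27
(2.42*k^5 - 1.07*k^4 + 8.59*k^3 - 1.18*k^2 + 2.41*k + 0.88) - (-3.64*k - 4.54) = 2.42*k^5 - 1.07*k^4 + 8.59*k^3 - 1.18*k^2 + 6.05*k + 5.42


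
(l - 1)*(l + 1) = l^2 - 1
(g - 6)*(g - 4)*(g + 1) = g^3 - 9*g^2 + 14*g + 24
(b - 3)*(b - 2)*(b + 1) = b^3 - 4*b^2 + b + 6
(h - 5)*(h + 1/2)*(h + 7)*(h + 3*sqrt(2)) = h^4 + 5*h^3/2 + 3*sqrt(2)*h^3 - 34*h^2 + 15*sqrt(2)*h^2/2 - 102*sqrt(2)*h - 35*h/2 - 105*sqrt(2)/2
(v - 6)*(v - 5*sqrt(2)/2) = v^2 - 6*v - 5*sqrt(2)*v/2 + 15*sqrt(2)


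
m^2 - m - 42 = (m - 7)*(m + 6)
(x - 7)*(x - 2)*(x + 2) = x^3 - 7*x^2 - 4*x + 28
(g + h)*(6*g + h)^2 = 36*g^3 + 48*g^2*h + 13*g*h^2 + h^3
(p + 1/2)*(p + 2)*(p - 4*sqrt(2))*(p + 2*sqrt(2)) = p^4 - 2*sqrt(2)*p^3 + 5*p^3/2 - 15*p^2 - 5*sqrt(2)*p^2 - 40*p - 2*sqrt(2)*p - 16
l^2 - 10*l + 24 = (l - 6)*(l - 4)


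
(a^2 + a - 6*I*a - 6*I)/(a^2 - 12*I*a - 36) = (a + 1)/(a - 6*I)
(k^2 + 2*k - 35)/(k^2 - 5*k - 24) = (-k^2 - 2*k + 35)/(-k^2 + 5*k + 24)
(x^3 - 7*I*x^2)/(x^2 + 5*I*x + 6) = x^2*(x - 7*I)/(x^2 + 5*I*x + 6)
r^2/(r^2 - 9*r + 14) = r^2/(r^2 - 9*r + 14)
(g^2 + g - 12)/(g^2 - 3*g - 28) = (g - 3)/(g - 7)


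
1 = 1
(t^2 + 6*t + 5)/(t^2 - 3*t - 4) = (t + 5)/(t - 4)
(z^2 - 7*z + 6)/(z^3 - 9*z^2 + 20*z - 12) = 1/(z - 2)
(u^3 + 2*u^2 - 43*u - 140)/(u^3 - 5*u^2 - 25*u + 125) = (u^2 - 3*u - 28)/(u^2 - 10*u + 25)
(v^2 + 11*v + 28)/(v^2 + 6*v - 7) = (v + 4)/(v - 1)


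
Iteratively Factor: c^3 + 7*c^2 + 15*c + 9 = (c + 3)*(c^2 + 4*c + 3) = (c + 3)^2*(c + 1)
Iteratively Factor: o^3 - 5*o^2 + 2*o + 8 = (o - 4)*(o^2 - o - 2) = (o - 4)*(o - 2)*(o + 1)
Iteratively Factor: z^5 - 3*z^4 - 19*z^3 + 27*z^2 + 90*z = (z)*(z^4 - 3*z^3 - 19*z^2 + 27*z + 90) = z*(z + 2)*(z^3 - 5*z^2 - 9*z + 45) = z*(z - 5)*(z + 2)*(z^2 - 9) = z*(z - 5)*(z - 3)*(z + 2)*(z + 3)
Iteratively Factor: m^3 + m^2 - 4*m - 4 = (m - 2)*(m^2 + 3*m + 2) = (m - 2)*(m + 2)*(m + 1)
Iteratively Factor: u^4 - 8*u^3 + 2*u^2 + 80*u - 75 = (u - 5)*(u^3 - 3*u^2 - 13*u + 15) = (u - 5)*(u - 1)*(u^2 - 2*u - 15) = (u - 5)^2*(u - 1)*(u + 3)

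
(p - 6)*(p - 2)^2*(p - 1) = p^4 - 11*p^3 + 38*p^2 - 52*p + 24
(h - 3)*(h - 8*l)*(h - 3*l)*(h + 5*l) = h^4 - 6*h^3*l - 3*h^3 - 31*h^2*l^2 + 18*h^2*l + 120*h*l^3 + 93*h*l^2 - 360*l^3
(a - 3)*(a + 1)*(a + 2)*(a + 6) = a^4 + 6*a^3 - 7*a^2 - 48*a - 36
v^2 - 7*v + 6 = (v - 6)*(v - 1)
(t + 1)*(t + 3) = t^2 + 4*t + 3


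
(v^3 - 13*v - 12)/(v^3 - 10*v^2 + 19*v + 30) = (v^2 - v - 12)/(v^2 - 11*v + 30)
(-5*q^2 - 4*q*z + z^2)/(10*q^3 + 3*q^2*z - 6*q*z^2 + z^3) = 1/(-2*q + z)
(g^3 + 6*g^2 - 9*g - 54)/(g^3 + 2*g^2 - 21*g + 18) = (g + 3)/(g - 1)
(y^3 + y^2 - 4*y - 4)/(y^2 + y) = y - 4/y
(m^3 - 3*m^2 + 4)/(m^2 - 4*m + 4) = m + 1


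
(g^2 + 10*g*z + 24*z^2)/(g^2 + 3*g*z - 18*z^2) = (-g - 4*z)/(-g + 3*z)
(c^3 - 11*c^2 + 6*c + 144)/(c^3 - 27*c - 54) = (c - 8)/(c + 3)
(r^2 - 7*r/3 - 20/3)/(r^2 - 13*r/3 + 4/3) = (3*r + 5)/(3*r - 1)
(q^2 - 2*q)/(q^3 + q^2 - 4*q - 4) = q/(q^2 + 3*q + 2)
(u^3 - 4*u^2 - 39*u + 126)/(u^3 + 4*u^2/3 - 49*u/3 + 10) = 3*(u^2 - u - 42)/(3*u^2 + 13*u - 10)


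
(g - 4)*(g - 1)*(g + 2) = g^3 - 3*g^2 - 6*g + 8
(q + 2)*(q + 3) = q^2 + 5*q + 6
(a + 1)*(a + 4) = a^2 + 5*a + 4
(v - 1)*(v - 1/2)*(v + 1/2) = v^3 - v^2 - v/4 + 1/4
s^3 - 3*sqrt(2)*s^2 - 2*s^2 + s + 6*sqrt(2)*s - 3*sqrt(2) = (s - 1)^2*(s - 3*sqrt(2))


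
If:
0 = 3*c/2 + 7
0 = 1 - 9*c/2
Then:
No Solution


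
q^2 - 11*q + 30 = (q - 6)*(q - 5)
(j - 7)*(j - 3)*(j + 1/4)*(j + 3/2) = j^4 - 33*j^3/4 + 31*j^2/8 + 33*j + 63/8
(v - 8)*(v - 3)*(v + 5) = v^3 - 6*v^2 - 31*v + 120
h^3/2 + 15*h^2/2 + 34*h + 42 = (h/2 + 1)*(h + 6)*(h + 7)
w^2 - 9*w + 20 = (w - 5)*(w - 4)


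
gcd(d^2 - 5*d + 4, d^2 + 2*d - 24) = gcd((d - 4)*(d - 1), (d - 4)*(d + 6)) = d - 4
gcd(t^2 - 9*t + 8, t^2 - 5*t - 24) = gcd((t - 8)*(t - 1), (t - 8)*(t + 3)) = t - 8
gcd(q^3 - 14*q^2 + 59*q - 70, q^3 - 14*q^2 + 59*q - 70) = q^3 - 14*q^2 + 59*q - 70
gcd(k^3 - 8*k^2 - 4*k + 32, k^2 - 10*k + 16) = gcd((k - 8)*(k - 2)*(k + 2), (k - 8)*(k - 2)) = k^2 - 10*k + 16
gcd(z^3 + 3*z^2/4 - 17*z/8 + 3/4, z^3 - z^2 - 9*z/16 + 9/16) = z - 3/4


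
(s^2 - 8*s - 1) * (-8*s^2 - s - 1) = -8*s^4 + 63*s^3 + 15*s^2 + 9*s + 1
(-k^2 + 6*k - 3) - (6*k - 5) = 2 - k^2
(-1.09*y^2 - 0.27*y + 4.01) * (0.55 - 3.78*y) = 4.1202*y^3 + 0.4211*y^2 - 15.3063*y + 2.2055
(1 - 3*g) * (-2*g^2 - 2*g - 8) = 6*g^3 + 4*g^2 + 22*g - 8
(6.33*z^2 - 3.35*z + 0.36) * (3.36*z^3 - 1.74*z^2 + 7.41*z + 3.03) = 21.2688*z^5 - 22.2702*z^4 + 53.9439*z^3 - 6.27*z^2 - 7.4829*z + 1.0908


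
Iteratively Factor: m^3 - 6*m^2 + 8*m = (m - 2)*(m^2 - 4*m) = m*(m - 2)*(m - 4)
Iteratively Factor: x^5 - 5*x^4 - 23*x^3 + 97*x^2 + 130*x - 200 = (x + 4)*(x^4 - 9*x^3 + 13*x^2 + 45*x - 50) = (x - 5)*(x + 4)*(x^3 - 4*x^2 - 7*x + 10) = (x - 5)*(x + 2)*(x + 4)*(x^2 - 6*x + 5) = (x - 5)*(x - 1)*(x + 2)*(x + 4)*(x - 5)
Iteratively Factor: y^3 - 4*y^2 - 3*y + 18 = (y - 3)*(y^2 - y - 6) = (y - 3)*(y + 2)*(y - 3)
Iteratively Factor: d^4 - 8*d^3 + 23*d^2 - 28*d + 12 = (d - 1)*(d^3 - 7*d^2 + 16*d - 12) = (d - 2)*(d - 1)*(d^2 - 5*d + 6) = (d - 2)^2*(d - 1)*(d - 3)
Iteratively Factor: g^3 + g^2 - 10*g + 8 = (g + 4)*(g^2 - 3*g + 2) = (g - 2)*(g + 4)*(g - 1)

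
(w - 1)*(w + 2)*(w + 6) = w^3 + 7*w^2 + 4*w - 12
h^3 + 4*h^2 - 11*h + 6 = (h - 1)^2*(h + 6)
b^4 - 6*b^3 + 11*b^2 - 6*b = b*(b - 3)*(b - 2)*(b - 1)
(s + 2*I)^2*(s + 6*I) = s^3 + 10*I*s^2 - 28*s - 24*I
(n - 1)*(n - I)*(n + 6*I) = n^3 - n^2 + 5*I*n^2 + 6*n - 5*I*n - 6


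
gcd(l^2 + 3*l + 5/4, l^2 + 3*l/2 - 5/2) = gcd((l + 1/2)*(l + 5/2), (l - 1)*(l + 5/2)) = l + 5/2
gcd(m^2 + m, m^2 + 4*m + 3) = m + 1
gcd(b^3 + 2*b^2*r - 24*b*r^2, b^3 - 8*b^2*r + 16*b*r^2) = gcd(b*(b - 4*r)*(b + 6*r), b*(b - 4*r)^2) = -b^2 + 4*b*r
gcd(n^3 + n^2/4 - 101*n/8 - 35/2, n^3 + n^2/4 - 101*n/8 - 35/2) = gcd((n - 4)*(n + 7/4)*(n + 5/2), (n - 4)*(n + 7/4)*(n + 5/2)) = n^3 + n^2/4 - 101*n/8 - 35/2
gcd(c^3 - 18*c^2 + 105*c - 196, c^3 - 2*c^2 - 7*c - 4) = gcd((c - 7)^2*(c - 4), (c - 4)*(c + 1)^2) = c - 4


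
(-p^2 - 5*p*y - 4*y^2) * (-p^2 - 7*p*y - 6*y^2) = p^4 + 12*p^3*y + 45*p^2*y^2 + 58*p*y^3 + 24*y^4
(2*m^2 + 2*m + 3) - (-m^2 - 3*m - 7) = 3*m^2 + 5*m + 10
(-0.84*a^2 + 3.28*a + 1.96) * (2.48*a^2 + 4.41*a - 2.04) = -2.0832*a^4 + 4.43*a^3 + 21.0392*a^2 + 1.9524*a - 3.9984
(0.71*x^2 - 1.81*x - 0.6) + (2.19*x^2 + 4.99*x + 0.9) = 2.9*x^2 + 3.18*x + 0.3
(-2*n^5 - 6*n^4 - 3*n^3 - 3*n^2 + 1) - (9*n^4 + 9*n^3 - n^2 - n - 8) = -2*n^5 - 15*n^4 - 12*n^3 - 2*n^2 + n + 9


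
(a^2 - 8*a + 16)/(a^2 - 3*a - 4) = (a - 4)/(a + 1)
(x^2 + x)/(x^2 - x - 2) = x/(x - 2)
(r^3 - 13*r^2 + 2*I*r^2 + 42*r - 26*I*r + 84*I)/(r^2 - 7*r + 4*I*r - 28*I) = (r^2 + 2*r*(-3 + I) - 12*I)/(r + 4*I)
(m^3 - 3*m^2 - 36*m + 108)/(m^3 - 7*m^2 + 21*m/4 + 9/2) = 4*(m^2 + 3*m - 18)/(4*m^2 - 4*m - 3)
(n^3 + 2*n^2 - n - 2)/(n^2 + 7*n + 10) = (n^2 - 1)/(n + 5)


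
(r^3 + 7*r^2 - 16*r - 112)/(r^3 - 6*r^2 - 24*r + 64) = (r^2 + 3*r - 28)/(r^2 - 10*r + 16)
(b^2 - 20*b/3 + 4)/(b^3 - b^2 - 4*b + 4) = (b^2 - 20*b/3 + 4)/(b^3 - b^2 - 4*b + 4)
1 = 1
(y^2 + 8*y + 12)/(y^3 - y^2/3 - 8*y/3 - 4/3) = 3*(y^2 + 8*y + 12)/(3*y^3 - y^2 - 8*y - 4)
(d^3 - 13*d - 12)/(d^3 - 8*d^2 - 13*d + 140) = (d^3 - 13*d - 12)/(d^3 - 8*d^2 - 13*d + 140)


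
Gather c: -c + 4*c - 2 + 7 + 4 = 3*c + 9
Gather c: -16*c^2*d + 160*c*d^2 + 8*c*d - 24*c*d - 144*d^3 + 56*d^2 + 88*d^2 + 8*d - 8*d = -16*c^2*d + c*(160*d^2 - 16*d) - 144*d^3 + 144*d^2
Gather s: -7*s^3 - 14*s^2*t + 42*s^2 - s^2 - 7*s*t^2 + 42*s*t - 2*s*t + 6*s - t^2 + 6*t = -7*s^3 + s^2*(41 - 14*t) + s*(-7*t^2 + 40*t + 6) - t^2 + 6*t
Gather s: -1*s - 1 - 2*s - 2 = -3*s - 3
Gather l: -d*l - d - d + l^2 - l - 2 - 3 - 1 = -2*d + l^2 + l*(-d - 1) - 6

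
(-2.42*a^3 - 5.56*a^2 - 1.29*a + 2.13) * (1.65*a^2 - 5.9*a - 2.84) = -3.993*a^5 + 5.104*a^4 + 37.5483*a^3 + 26.9159*a^2 - 8.9034*a - 6.0492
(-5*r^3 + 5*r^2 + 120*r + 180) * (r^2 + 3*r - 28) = -5*r^5 - 10*r^4 + 275*r^3 + 400*r^2 - 2820*r - 5040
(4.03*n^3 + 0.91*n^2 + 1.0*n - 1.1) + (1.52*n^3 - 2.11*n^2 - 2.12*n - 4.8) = 5.55*n^3 - 1.2*n^2 - 1.12*n - 5.9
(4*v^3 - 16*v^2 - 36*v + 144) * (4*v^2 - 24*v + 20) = 16*v^5 - 160*v^4 + 320*v^3 + 1120*v^2 - 4176*v + 2880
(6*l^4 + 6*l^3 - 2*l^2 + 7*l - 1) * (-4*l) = -24*l^5 - 24*l^4 + 8*l^3 - 28*l^2 + 4*l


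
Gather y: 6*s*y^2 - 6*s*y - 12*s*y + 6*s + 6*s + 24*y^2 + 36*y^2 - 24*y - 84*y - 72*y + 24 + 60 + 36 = 12*s + y^2*(6*s + 60) + y*(-18*s - 180) + 120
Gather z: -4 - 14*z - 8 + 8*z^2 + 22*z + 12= 8*z^2 + 8*z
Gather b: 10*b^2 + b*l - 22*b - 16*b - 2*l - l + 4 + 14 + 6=10*b^2 + b*(l - 38) - 3*l + 24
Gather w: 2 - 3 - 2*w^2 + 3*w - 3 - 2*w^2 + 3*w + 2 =-4*w^2 + 6*w - 2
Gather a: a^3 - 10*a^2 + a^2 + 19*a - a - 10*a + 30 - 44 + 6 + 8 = a^3 - 9*a^2 + 8*a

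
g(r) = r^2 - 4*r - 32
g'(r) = 2*r - 4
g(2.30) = -35.91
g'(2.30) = 0.60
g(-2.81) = -12.86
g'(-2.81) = -9.62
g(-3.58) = -4.86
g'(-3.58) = -11.16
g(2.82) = -35.33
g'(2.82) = 1.64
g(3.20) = -34.56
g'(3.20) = 2.40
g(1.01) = -35.02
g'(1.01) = -1.98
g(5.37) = -24.64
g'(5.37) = 6.74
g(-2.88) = -12.19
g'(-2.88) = -9.76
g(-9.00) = 85.00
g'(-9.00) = -22.00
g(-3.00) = -11.00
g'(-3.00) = -10.00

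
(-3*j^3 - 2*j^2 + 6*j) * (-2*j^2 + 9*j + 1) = 6*j^5 - 23*j^4 - 33*j^3 + 52*j^2 + 6*j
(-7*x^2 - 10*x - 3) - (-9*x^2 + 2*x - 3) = 2*x^2 - 12*x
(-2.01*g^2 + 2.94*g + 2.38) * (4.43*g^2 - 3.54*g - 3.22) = -8.9043*g^4 + 20.1396*g^3 + 6.608*g^2 - 17.892*g - 7.6636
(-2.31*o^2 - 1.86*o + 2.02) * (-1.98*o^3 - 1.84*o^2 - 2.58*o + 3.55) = 4.5738*o^5 + 7.9332*o^4 + 5.3826*o^3 - 7.1185*o^2 - 11.8146*o + 7.171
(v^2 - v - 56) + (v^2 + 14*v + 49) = 2*v^2 + 13*v - 7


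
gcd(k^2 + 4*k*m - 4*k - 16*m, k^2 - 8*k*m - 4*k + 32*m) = k - 4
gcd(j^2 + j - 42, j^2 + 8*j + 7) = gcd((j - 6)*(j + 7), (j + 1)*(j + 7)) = j + 7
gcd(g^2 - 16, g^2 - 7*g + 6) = 1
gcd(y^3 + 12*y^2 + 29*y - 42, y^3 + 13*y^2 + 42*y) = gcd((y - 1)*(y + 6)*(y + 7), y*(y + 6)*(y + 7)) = y^2 + 13*y + 42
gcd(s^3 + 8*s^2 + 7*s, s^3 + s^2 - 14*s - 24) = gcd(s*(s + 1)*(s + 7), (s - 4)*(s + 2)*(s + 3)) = 1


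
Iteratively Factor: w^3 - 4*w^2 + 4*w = (w - 2)*(w^2 - 2*w) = w*(w - 2)*(w - 2)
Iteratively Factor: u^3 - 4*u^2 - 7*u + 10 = (u - 1)*(u^2 - 3*u - 10) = (u - 1)*(u + 2)*(u - 5)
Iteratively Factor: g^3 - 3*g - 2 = (g - 2)*(g^2 + 2*g + 1) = (g - 2)*(g + 1)*(g + 1)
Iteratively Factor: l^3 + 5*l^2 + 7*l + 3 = (l + 1)*(l^2 + 4*l + 3) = (l + 1)*(l + 3)*(l + 1)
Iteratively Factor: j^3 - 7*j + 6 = (j - 2)*(j^2 + 2*j - 3) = (j - 2)*(j - 1)*(j + 3)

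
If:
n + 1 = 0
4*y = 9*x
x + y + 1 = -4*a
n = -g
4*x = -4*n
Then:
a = -17/16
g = 1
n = -1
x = 1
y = 9/4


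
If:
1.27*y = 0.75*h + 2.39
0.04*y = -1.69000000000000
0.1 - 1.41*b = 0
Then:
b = 0.07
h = -74.73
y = -42.25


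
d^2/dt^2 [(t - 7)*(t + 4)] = 2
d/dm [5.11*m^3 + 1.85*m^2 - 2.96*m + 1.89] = 15.33*m^2 + 3.7*m - 2.96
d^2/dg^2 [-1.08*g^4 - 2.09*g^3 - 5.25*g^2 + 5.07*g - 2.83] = -12.96*g^2 - 12.54*g - 10.5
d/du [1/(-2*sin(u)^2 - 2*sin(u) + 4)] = (2*sin(u) + 1)*cos(u)/(2*(sin(u)^2 + sin(u) - 2)^2)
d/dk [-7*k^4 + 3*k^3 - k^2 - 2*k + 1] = -28*k^3 + 9*k^2 - 2*k - 2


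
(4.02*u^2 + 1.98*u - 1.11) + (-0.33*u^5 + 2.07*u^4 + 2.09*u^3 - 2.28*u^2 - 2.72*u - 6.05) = -0.33*u^5 + 2.07*u^4 + 2.09*u^3 + 1.74*u^2 - 0.74*u - 7.16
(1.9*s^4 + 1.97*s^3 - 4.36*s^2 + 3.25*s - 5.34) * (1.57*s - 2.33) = 2.983*s^5 - 1.3341*s^4 - 11.4353*s^3 + 15.2613*s^2 - 15.9563*s + 12.4422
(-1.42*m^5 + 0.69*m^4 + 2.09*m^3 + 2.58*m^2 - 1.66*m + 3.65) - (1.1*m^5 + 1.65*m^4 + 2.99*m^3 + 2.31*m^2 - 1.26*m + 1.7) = -2.52*m^5 - 0.96*m^4 - 0.9*m^3 + 0.27*m^2 - 0.4*m + 1.95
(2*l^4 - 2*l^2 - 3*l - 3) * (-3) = -6*l^4 + 6*l^2 + 9*l + 9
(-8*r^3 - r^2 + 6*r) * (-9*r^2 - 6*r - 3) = 72*r^5 + 57*r^4 - 24*r^3 - 33*r^2 - 18*r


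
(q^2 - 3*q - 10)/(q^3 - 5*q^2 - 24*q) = (-q^2 + 3*q + 10)/(q*(-q^2 + 5*q + 24))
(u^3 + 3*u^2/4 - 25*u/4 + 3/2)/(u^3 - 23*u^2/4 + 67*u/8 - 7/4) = 2*(u + 3)/(2*u - 7)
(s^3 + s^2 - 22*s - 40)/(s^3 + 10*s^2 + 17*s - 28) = (s^2 - 3*s - 10)/(s^2 + 6*s - 7)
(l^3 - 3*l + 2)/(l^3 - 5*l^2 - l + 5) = (l^2 + l - 2)/(l^2 - 4*l - 5)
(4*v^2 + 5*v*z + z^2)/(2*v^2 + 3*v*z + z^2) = (4*v + z)/(2*v + z)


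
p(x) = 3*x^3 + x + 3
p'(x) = 9*x^2 + 1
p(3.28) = 112.14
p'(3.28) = 97.83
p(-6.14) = -697.57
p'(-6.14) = 340.30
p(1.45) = 13.60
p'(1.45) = 19.92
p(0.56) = 4.09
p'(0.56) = 3.82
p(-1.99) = -22.63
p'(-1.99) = 36.64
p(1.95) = 27.19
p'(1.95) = 35.22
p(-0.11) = 2.89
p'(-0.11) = 1.11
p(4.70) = 319.17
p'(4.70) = 199.81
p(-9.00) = -2193.00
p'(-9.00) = 730.00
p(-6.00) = -651.00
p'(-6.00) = 325.00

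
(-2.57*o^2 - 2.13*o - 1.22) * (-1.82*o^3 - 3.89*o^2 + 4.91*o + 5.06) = 4.6774*o^5 + 13.8739*o^4 - 2.1126*o^3 - 18.7167*o^2 - 16.768*o - 6.1732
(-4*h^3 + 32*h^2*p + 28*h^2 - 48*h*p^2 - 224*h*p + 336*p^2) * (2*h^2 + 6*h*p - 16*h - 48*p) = -8*h^5 + 40*h^4*p + 120*h^4 + 96*h^3*p^2 - 600*h^3*p - 448*h^3 - 288*h^2*p^3 - 1440*h^2*p^2 + 2240*h^2*p + 4320*h*p^3 + 5376*h*p^2 - 16128*p^3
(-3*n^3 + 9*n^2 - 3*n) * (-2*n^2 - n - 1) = 6*n^5 - 15*n^4 - 6*n^2 + 3*n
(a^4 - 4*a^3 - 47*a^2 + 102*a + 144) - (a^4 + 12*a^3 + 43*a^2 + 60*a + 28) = -16*a^3 - 90*a^2 + 42*a + 116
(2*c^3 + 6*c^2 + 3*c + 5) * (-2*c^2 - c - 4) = -4*c^5 - 14*c^4 - 20*c^3 - 37*c^2 - 17*c - 20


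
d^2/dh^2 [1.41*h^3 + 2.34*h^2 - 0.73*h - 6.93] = 8.46*h + 4.68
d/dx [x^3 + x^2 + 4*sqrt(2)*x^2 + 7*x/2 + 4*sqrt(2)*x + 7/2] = 3*x^2 + 2*x + 8*sqrt(2)*x + 7/2 + 4*sqrt(2)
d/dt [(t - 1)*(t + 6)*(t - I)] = 3*t^2 + 2*t*(5 - I) - 6 - 5*I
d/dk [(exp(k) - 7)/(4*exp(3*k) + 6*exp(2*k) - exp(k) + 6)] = (-(exp(k) - 7)*(12*exp(2*k) + 12*exp(k) - 1) + 4*exp(3*k) + 6*exp(2*k) - exp(k) + 6)*exp(k)/(4*exp(3*k) + 6*exp(2*k) - exp(k) + 6)^2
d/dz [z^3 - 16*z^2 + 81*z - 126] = 3*z^2 - 32*z + 81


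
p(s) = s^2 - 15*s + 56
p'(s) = 2*s - 15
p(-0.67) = 66.50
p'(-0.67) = -16.34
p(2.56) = 24.15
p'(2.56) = -9.88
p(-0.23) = 59.50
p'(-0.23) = -15.46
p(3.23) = 17.98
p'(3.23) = -8.54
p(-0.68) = 66.66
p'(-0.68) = -16.36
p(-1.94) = 88.86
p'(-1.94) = -18.88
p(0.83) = 44.24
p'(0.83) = -13.34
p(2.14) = 28.48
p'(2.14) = -10.72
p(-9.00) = 272.00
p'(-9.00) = -33.00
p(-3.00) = 110.00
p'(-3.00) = -21.00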